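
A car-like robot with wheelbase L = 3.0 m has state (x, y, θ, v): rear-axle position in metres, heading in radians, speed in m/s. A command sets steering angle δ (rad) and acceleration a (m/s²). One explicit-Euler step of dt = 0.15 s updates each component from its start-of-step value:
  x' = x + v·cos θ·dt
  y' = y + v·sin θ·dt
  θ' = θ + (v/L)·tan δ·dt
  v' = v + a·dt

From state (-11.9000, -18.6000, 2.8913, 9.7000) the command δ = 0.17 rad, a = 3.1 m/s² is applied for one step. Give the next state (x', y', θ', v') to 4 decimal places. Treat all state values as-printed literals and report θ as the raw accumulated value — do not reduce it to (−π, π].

(-13.3097, -18.2396, 2.9746, 10.1650)

x' = -11.9000 + 9.7000·cos(2.8913)·0.15 = -13.3097
y' = -18.6000 + 9.7000·sin(2.8913)·0.15 = -18.2396
θ' = 2.8913 + (9.7000/3.0)·tan(0.17)·0.15 = 2.9746
v' = 9.7000 + 3.1000·0.15 = 10.1650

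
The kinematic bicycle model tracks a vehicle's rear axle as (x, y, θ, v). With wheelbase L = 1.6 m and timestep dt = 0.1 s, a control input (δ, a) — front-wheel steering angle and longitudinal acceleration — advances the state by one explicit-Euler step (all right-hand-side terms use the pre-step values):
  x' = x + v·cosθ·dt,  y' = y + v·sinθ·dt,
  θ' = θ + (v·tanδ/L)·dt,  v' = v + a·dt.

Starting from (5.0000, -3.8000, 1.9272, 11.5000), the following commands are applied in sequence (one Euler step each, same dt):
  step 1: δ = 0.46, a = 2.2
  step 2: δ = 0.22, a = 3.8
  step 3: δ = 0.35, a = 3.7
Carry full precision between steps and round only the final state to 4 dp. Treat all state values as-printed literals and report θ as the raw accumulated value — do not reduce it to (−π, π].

(2.9028, -1.0610, 2.7232, 12.4700)

after step 1 (δ=0.46, a=2.2): (4.598758, -2.722269, 2.283304, 11.720000)
after step 2 (δ=0.22, a=3.8): (3.832582, -1.835387, 2.447105, 12.100000)
after step 3 (δ=0.35, a=3.7): (2.902841, -1.060997, 2.723158, 12.470000)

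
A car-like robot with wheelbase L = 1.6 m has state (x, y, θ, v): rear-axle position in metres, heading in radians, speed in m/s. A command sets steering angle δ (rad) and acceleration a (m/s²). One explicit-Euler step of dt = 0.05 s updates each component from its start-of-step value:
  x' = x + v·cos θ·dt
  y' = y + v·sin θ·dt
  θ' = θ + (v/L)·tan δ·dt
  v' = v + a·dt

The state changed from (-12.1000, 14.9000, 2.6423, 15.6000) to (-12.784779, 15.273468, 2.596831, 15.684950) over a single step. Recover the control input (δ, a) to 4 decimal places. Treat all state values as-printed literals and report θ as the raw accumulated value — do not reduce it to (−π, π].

δ = -0.0930, a = 1.6990

a = (v'−v)/dt = (0.084950)/0.05 = 1.6990
Δθ = θ'−θ = -0.045469;  (v·dt/L) = 15.6000·0.05/1.6 = 0.487500
tan δ = Δθ·L/(v·dt) = -0.093270  →  δ = -0.0930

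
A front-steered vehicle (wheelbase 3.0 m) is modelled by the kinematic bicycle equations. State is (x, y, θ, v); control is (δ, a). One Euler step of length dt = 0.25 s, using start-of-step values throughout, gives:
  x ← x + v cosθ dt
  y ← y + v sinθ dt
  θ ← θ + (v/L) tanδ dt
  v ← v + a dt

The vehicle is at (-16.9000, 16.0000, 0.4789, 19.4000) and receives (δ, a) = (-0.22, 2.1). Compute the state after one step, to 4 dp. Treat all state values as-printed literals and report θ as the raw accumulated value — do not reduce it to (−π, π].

x' = -16.9000 + 19.4000·cos(0.4789)·0.25 = -12.5956
y' = 16.0000 + 19.4000·sin(0.4789)·0.25 = 18.2349
θ' = 0.4789 + (19.4000/3.0)·tan(-0.22)·0.25 = 0.1174
v' = 19.4000 + 2.1000·0.25 = 19.9250

(-12.5956, 18.2349, 0.1174, 19.9250)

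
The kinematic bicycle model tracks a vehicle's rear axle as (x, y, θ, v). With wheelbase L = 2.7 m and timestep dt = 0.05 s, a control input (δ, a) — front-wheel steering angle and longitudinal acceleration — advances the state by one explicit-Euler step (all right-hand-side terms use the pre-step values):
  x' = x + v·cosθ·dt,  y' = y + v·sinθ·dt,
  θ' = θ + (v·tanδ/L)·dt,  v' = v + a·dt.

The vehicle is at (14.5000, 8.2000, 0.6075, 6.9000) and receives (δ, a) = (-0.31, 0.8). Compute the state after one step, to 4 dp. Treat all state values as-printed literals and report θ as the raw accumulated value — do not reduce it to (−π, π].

(14.7833, 8.3969, 0.5666, 6.9400)

x' = 14.5000 + 6.9000·cos(0.6075)·0.05 = 14.7833
y' = 8.2000 + 6.9000·sin(0.6075)·0.05 = 8.3969
θ' = 0.6075 + (6.9000/2.7)·tan(-0.31)·0.05 = 0.5666
v' = 6.9000 + 0.8000·0.05 = 6.9400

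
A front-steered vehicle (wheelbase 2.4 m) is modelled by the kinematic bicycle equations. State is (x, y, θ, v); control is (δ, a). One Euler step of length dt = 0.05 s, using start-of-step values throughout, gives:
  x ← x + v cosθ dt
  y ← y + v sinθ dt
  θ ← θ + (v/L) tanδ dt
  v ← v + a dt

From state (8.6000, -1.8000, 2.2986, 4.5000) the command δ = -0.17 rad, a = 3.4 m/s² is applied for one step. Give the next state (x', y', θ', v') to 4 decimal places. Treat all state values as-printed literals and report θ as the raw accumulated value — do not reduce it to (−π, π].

x' = 8.6000 + 4.5000·cos(2.2986)·0.05 = 8.4503
y' = -1.8000 + 4.5000·sin(2.2986)·0.05 = -1.6320
θ' = 2.2986 + (4.5000/2.4)·tan(-0.17)·0.05 = 2.2825
v' = 4.5000 + 3.4000·0.05 = 4.6700

(8.4503, -1.6320, 2.2825, 4.6700)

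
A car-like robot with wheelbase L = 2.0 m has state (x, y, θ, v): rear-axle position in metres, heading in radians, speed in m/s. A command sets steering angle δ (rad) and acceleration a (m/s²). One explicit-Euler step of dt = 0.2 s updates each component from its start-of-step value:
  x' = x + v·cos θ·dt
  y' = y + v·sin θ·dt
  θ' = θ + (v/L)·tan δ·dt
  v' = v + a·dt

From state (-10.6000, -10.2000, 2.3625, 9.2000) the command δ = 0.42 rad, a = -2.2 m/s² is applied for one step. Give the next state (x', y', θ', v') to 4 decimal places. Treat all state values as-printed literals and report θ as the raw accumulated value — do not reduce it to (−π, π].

(-11.9093, -8.9072, 2.7733, 8.7600)

x' = -10.6000 + 9.2000·cos(2.3625)·0.2 = -11.9093
y' = -10.2000 + 9.2000·sin(2.3625)·0.2 = -8.9072
θ' = 2.3625 + (9.2000/2.0)·tan(0.42)·0.2 = 2.7733
v' = 9.2000 − 2.2000·0.2 = 8.7600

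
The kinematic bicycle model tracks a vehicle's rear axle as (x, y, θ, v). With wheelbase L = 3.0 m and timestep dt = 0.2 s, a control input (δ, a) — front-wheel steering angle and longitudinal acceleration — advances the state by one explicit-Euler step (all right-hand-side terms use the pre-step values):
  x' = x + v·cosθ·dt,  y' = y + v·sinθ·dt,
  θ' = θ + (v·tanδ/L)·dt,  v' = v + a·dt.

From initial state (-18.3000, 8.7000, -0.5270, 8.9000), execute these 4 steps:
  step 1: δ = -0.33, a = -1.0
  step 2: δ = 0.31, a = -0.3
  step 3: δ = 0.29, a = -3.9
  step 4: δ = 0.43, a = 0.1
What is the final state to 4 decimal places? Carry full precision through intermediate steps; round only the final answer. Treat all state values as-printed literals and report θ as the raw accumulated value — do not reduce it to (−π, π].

after step 1 (δ=-0.33, a=-1.0): (-16.761511, 7.804762, -0.730231, 8.700000)
after step 2 (δ=0.31, a=-0.3): (-15.465176, 6.644109, -0.544441, 8.640000)
after step 3 (δ=0.29, a=-3.9): (-13.987016, 5.749108, -0.372556, 7.860000)
after step 4 (δ=0.43, a=0.1): (-12.522855, 5.176905, -0.132238, 7.880000)

(-12.5229, 5.1769, -0.1322, 7.8800)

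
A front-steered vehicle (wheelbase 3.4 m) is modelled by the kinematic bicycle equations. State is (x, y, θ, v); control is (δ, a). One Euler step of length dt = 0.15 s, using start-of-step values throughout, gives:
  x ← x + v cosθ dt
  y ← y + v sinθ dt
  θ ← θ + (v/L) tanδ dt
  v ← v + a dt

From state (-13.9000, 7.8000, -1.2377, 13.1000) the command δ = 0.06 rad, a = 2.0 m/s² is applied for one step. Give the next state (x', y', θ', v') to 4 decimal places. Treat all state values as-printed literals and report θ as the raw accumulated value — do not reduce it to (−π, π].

x' = -13.9000 + 13.1000·cos(-1.2377)·0.15 = -13.2575
y' = 7.8000 + 13.1000·sin(-1.2377)·0.15 = 5.9430
θ' = -1.2377 + (13.1000/3.4)·tan(0.06)·0.15 = -1.2030
v' = 13.1000 + 2.0000·0.15 = 13.4000

(-13.2575, 5.9430, -1.2030, 13.4000)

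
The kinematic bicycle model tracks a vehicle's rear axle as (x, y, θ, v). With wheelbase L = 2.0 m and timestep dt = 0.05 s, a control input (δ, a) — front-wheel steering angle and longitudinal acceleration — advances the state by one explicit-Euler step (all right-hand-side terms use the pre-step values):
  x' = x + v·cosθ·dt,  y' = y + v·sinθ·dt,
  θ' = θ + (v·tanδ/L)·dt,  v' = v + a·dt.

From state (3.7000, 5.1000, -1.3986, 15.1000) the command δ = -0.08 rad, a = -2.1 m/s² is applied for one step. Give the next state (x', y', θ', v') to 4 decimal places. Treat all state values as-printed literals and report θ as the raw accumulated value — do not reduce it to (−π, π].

x' = 3.7000 + 15.1000·cos(-1.3986)·0.05 = 3.8294
y' = 5.1000 + 15.1000·sin(-1.3986)·0.05 = 4.3562
θ' = -1.3986 + (15.1000/2.0)·tan(-0.08)·0.05 = -1.4289
v' = 15.1000 − 2.1000·0.05 = 14.9950

(3.8294, 4.3562, -1.4289, 14.9950)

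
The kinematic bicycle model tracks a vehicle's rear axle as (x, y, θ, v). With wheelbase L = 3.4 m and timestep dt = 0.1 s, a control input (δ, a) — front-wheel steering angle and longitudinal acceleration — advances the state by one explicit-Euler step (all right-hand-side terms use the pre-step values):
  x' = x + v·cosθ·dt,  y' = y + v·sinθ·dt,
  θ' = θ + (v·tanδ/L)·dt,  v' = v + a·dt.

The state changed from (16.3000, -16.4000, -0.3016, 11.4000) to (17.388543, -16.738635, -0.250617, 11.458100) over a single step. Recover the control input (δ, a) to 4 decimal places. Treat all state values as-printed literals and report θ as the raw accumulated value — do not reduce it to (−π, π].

a = (v'−v)/dt = (0.058100)/0.1 = 0.5810
Δθ = θ'−θ = 0.050983;  (v·dt/L) = 11.4000·0.1/3.4 = 0.335294
tan δ = Δθ·L/(v·dt) = 0.152055  →  δ = 0.1509

δ = 0.1509, a = 0.5810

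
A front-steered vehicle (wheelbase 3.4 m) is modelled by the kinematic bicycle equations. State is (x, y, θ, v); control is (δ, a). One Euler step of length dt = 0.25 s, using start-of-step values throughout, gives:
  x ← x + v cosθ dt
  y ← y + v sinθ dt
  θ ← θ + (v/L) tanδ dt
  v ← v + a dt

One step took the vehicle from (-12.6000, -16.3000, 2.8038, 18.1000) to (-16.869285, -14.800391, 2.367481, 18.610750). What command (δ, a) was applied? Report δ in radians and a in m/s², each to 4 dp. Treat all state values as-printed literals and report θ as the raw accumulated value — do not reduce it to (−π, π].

a = (v'−v)/dt = (0.510750)/0.25 = 2.0430
Δθ = θ'−θ = -0.436319;  (v·dt/L) = 18.1000·0.25/3.4 = 1.330882
tan δ = Δθ·L/(v·dt) = -0.327842  →  δ = -0.3168

δ = -0.3168, a = 2.0430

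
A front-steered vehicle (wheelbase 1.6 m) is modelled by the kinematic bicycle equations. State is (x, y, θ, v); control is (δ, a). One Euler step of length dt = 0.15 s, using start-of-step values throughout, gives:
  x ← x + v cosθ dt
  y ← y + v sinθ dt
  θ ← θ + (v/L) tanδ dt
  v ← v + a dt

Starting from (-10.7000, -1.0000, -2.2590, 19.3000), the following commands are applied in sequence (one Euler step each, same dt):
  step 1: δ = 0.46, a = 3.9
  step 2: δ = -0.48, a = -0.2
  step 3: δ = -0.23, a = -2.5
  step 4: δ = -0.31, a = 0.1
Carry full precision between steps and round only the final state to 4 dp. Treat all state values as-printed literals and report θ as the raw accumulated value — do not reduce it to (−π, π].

after step 1 (δ=0.46, a=3.9): (-12.538761, -3.236064, -1.362547, 19.885000)
after step 2 (δ=-0.48, a=-0.2): (-11.922087, -6.154370, -2.333080, 19.855000)
after step 3 (δ=-0.23, a=-2.5): (-13.978791, -8.308422, -2.768916, 19.480000)
after step 4 (δ=-0.31, a=0.1): (-16.700214, -9.372351, -3.353914, 19.495000)

(-16.7002, -9.3724, -3.3539, 19.4950)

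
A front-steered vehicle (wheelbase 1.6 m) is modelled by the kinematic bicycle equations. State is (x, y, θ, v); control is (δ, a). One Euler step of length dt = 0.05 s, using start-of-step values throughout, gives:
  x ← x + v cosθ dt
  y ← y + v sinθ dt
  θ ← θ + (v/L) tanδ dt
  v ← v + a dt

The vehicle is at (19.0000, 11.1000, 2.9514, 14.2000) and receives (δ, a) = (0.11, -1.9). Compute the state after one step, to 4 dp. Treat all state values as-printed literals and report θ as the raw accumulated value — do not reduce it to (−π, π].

x' = 19.0000 + 14.2000·cos(2.9514)·0.05 = 18.3028
y' = 11.1000 + 14.2000·sin(2.9514)·0.05 = 11.2342
θ' = 2.9514 + (14.2000/1.6)·tan(0.11)·0.05 = 3.0004
v' = 14.2000 − 1.9000·0.05 = 14.1050

(18.3028, 11.2342, 3.0004, 14.1050)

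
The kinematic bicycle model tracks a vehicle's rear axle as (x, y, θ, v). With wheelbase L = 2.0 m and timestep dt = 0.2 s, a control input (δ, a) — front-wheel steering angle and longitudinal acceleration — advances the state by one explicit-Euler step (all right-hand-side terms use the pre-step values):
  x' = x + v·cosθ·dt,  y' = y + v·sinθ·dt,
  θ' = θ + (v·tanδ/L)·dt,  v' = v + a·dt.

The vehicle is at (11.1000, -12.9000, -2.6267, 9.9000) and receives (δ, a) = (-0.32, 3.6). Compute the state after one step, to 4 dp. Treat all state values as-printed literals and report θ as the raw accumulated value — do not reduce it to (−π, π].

x' = 11.1000 + 9.9000·cos(-2.6267)·0.2 = 9.3767
y' = -12.9000 + 9.9000·sin(-2.6267)·0.2 = -13.8750
θ' = -2.6267 + (9.9000/2.0)·tan(-0.32)·0.2 = -2.9548
v' = 9.9000 + 3.6000·0.2 = 10.6200

(9.3767, -13.8750, -2.9548, 10.6200)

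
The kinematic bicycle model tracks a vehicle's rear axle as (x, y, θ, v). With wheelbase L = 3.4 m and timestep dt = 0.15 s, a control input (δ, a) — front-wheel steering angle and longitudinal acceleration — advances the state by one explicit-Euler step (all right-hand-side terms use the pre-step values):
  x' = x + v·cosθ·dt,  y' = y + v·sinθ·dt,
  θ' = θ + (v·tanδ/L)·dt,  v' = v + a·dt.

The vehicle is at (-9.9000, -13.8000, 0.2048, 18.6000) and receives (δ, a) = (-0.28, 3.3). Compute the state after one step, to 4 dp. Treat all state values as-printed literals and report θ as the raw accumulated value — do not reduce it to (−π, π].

x' = -9.9000 + 18.6000·cos(0.2048)·0.15 = -7.1683
y' = -13.8000 + 18.6000·sin(0.2048)·0.15 = -13.2326
θ' = 0.2048 + (18.6000/3.4)·tan(-0.28)·0.15 = -0.0312
v' = 18.6000 + 3.3000·0.15 = 19.0950

(-7.1683, -13.2326, -0.0312, 19.0950)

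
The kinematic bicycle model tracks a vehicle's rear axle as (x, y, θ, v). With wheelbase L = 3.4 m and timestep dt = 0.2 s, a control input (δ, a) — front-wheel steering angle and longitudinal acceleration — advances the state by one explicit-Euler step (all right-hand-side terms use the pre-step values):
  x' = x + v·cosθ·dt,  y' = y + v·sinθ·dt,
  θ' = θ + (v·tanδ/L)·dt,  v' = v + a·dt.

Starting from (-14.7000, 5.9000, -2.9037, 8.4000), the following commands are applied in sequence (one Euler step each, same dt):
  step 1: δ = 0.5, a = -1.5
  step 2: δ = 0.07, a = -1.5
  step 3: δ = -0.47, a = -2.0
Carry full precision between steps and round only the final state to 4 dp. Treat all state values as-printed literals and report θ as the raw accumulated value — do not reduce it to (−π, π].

after step 1 (δ=0.5, a=-1.5): (-16.332686, 5.504099, -2.633762, 8.100000)
after step 2 (δ=0.07, a=-1.5): (-17.748244, 4.716322, -2.600355, 7.800000)
after step 3 (δ=-0.47, a=-2.0): (-19.085276, 3.912614, -2.833421, 7.400000)

(-19.0853, 3.9126, -2.8334, 7.4000)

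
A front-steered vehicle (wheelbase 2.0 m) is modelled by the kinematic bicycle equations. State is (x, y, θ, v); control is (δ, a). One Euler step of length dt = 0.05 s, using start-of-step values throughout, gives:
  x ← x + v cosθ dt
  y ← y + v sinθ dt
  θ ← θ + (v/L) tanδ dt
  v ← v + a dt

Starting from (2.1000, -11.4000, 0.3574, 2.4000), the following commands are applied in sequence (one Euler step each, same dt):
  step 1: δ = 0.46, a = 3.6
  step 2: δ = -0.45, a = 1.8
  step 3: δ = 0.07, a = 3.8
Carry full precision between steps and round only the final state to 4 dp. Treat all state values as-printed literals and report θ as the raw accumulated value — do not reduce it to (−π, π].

(2.4570, -11.2628, 0.3607, 2.8600)

after step 1 (δ=0.46, a=3.6): (2.212417, -11.358019, 0.387127, 2.580000)
after step 2 (δ=-0.45, a=1.8): (2.331871, -11.309318, 0.355970, 2.670000)
after step 3 (δ=0.07, a=3.8): (2.457002, -11.262793, 0.360650, 2.860000)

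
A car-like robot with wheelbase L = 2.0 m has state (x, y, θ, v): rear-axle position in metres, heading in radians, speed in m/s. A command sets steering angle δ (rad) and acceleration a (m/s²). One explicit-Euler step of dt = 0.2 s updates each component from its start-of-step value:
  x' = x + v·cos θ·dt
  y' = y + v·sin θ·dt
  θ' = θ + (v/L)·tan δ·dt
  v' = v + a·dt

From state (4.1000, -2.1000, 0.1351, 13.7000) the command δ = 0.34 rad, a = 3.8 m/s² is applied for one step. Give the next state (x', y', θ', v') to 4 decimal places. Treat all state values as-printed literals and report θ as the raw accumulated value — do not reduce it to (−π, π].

(6.8150, -1.7310, 0.6197, 14.4600)

x' = 4.1000 + 13.7000·cos(0.1351)·0.2 = 6.8150
y' = -2.1000 + 13.7000·sin(0.1351)·0.2 = -1.7310
θ' = 0.1351 + (13.7000/2.0)·tan(0.34)·0.2 = 0.6197
v' = 13.7000 + 3.8000·0.2 = 14.4600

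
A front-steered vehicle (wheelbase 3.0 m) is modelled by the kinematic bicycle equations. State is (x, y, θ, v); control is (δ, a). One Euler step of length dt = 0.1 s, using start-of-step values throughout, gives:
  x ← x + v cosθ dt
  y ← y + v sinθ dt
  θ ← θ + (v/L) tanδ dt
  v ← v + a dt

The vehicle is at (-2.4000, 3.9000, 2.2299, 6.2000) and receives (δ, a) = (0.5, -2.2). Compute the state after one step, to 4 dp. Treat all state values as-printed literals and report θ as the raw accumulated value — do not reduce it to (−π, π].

(-2.7797, 4.3901, 2.3428, 5.9800)

x' = -2.4000 + 6.2000·cos(2.2299)·0.1 = -2.7797
y' = 3.9000 + 6.2000·sin(2.2299)·0.1 = 4.3901
θ' = 2.2299 + (6.2000/3.0)·tan(0.5)·0.1 = 2.3428
v' = 6.2000 − 2.2000·0.1 = 5.9800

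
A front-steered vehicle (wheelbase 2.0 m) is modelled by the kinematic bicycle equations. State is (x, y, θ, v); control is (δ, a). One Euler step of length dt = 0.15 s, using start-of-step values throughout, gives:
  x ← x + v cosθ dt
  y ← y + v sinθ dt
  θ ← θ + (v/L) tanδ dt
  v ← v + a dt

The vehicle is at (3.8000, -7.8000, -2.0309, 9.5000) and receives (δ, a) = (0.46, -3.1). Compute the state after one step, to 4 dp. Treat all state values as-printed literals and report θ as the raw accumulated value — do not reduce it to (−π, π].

(3.1672, -9.0768, -1.6779, 9.0350)

x' = 3.8000 + 9.5000·cos(-2.0309)·0.15 = 3.1672
y' = -7.8000 + 9.5000·sin(-2.0309)·0.15 = -9.0768
θ' = -2.0309 + (9.5000/2.0)·tan(0.46)·0.15 = -1.6779
v' = 9.5000 − 3.1000·0.15 = 9.0350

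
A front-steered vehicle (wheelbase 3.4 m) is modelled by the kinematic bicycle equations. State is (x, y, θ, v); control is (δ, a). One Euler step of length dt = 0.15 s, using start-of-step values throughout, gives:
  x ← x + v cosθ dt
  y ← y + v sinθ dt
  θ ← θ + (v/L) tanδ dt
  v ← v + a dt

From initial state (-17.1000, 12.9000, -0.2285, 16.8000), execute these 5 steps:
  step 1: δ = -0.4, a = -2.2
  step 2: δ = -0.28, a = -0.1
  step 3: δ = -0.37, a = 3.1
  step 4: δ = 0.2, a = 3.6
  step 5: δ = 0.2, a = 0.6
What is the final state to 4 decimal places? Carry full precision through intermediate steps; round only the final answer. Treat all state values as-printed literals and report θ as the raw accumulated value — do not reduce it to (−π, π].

(-7.7563, 5.1719, -0.7249, 17.5500)

after step 1 (δ=-0.4, a=-2.2): (-14.645502, 12.329178, -0.541864, 16.470000)
after step 2 (δ=-0.28, a=-0.1): (-12.528904, 11.055056, -0.750806, 16.455000)
after step 3 (δ=-0.37, a=3.1): (-10.724270, 9.371146, -1.032378, 16.920000)
after step 4 (δ=0.2, a=3.6): (-9.422838, 7.192220, -0.881061, 17.460000)
after step 5 (δ=0.2, a=0.6): (-7.756282, 5.171886, -0.724915, 17.550000)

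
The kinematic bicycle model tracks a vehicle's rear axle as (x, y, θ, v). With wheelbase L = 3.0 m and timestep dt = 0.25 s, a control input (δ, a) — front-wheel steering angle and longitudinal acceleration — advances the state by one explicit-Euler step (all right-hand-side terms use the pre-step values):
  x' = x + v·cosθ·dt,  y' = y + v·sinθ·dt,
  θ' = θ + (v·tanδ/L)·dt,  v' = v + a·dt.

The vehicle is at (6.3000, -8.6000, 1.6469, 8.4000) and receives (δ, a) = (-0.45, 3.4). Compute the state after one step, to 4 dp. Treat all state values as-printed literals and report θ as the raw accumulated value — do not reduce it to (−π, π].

(6.1403, -6.5061, 1.3088, 9.2500)

x' = 6.3000 + 8.4000·cos(1.6469)·0.25 = 6.1403
y' = -8.6000 + 8.4000·sin(1.6469)·0.25 = -6.5061
θ' = 1.6469 + (8.4000/3.0)·tan(-0.45)·0.25 = 1.3088
v' = 8.4000 + 3.4000·0.25 = 9.2500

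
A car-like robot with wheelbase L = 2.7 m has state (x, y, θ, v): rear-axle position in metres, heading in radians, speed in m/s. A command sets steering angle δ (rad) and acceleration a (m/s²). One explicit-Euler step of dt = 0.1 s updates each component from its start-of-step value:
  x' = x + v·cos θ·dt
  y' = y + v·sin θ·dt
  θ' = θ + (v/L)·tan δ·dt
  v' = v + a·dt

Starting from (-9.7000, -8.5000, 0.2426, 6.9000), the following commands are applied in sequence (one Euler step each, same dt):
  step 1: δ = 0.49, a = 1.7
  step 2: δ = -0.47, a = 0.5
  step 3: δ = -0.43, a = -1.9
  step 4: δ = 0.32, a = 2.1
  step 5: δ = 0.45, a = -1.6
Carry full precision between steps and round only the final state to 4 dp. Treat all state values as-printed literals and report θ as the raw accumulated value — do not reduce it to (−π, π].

after step 1 (δ=0.49, a=1.7): (-9.030206, -8.334243, 0.378910, 7.070000)
after step 2 (δ=-0.47, a=0.5): (-8.373354, -8.072718, 0.245898, 7.120000)
after step 3 (δ=-0.43, a=-1.9): (-7.682772, -7.899397, 0.124958, 6.930000)
after step 4 (δ=0.32, a=2.1): (-6.995175, -7.813026, 0.210015, 7.140000)
after step 5 (δ=0.45, a=-1.6): (-6.296863, -7.664175, 0.337756, 6.980000)

(-6.2969, -7.6642, 0.3378, 6.9800)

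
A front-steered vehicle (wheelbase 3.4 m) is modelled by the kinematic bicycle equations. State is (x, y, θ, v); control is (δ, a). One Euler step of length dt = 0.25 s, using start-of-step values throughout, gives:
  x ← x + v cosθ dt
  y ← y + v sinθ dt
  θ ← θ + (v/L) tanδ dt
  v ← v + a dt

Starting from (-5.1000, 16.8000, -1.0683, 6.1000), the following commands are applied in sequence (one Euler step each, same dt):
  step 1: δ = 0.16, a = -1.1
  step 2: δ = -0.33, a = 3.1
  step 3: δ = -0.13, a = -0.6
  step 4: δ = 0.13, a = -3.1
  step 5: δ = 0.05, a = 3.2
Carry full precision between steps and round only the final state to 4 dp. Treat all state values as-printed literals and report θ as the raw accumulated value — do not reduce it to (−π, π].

after step 1 (δ=0.16, a=-1.1): (-4.365537, 15.463516, -0.995917, 5.825000)
after step 2 (δ=-0.33, a=3.1): (-3.573725, 14.241347, -1.142623, 6.600000)
after step 3 (δ=-0.13, a=-0.6): (-2.888629, 12.740299, -1.206069, 6.450000)
after step 4 (δ=0.13, a=-3.1): (-2.313459, 11.233868, -1.144065, 5.675000)
after step 5 (δ=0.05, a=3.2): (-1.726242, 9.942347, -1.123184, 6.475000)

(-1.7262, 9.9423, -1.1232, 6.4750)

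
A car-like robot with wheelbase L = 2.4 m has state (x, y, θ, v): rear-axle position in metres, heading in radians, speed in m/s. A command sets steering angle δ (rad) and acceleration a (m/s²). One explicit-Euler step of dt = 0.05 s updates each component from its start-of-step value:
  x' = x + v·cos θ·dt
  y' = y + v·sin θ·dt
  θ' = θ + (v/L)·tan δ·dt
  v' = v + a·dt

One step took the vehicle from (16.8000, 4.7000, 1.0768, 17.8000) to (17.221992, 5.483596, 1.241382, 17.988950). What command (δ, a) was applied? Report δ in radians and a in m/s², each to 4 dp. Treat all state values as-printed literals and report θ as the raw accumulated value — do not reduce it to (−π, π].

a = (v'−v)/dt = (0.188950)/0.05 = 3.7790
Δθ = θ'−θ = 0.164582;  (v·dt/L) = 17.8000·0.05/2.4 = 0.370833
tan δ = Δθ·L/(v·dt) = 0.443817  →  δ = 0.4177

δ = 0.4177, a = 3.7790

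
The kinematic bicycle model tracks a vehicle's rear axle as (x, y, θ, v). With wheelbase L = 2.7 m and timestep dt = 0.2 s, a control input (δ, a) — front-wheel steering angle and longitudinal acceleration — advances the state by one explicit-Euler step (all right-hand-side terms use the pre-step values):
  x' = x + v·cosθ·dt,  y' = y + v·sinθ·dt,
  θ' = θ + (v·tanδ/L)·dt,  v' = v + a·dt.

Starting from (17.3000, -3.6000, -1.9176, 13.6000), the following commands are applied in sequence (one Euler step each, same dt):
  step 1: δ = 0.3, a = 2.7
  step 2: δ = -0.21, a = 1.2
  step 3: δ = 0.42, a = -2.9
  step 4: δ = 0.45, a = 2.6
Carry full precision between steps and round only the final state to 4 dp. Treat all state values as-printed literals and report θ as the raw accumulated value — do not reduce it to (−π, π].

after step 1 (δ=0.3, a=2.7): (16.375490, -6.158062, -1.605972, 14.140000)
after step 2 (δ=-0.21, a=1.2): (16.276032, -8.984312, -1.829219, 14.380000)
after step 3 (δ=0.42, a=-2.9): (15.541053, -11.764813, -1.353537, 13.800000)
after step 4 (δ=0.45, a=2.6): (16.135982, -14.459930, -0.859747, 14.320000)

(16.1360, -14.4599, -0.8597, 14.3200)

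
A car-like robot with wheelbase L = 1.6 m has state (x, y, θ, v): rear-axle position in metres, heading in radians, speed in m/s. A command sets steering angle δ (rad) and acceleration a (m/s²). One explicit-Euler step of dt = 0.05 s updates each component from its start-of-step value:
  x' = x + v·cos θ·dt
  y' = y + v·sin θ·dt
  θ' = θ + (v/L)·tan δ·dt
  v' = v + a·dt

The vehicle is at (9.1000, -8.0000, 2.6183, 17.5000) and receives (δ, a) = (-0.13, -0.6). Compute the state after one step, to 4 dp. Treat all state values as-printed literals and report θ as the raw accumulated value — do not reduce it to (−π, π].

x' = 9.1000 + 17.5000·cos(2.6183)·0.05 = 8.3421
y' = -8.0000 + 17.5000·sin(2.6183)·0.05 = -7.5627
θ' = 2.6183 + (17.5000/1.6)·tan(-0.13)·0.05 = 2.5468
v' = 17.5000 − 0.6000·0.05 = 17.4700

(8.3421, -7.5627, 2.5468, 17.4700)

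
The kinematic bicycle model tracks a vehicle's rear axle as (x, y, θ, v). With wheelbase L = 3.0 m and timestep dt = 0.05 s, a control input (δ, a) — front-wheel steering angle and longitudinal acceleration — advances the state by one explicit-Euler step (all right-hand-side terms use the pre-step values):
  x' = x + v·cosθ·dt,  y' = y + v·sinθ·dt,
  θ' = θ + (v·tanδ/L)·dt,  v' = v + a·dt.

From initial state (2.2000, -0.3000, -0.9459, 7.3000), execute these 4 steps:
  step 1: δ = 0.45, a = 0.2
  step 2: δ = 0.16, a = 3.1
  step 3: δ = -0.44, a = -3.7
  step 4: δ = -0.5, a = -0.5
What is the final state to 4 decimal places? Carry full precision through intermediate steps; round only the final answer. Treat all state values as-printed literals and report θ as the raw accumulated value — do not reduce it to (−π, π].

after step 1 (δ=0.45, a=0.2): (2.413530, -0.596024, -0.887128, 7.310000)
after step 2 (δ=0.16, a=3.1): (2.644395, -0.879382, -0.867467, 7.465000)
after step 3 (δ=-0.44, a=-3.7): (2.885798, -1.164057, -0.926040, 7.280000)
after step 4 (δ=-0.5, a=-0.5): (3.104563, -1.454982, -0.992325, 7.255000)

(3.1046, -1.4550, -0.9923, 7.2550)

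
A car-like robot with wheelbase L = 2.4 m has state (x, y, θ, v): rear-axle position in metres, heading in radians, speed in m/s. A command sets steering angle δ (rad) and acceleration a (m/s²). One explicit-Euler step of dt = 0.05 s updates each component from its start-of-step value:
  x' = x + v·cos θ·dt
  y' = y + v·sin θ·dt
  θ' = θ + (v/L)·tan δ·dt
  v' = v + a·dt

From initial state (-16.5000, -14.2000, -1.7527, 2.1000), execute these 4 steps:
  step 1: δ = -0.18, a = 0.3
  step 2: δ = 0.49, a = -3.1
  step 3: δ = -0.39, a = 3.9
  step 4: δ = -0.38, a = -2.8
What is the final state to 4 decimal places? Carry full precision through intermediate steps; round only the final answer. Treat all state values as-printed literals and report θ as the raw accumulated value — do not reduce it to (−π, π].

after step 1 (δ=-0.18, a=0.3): (-16.518995, -14.303268, -1.760661, 2.115000)
after step 2 (δ=0.49, a=-3.1): (-16.538953, -14.407117, -1.737159, 1.960000)
after step 3 (δ=-0.39, a=3.9): (-16.555181, -14.503764, -1.753943, 2.155000)
after step 4 (δ=-0.38, a=-2.8): (-16.574805, -14.609712, -1.771875, 2.015000)

(-16.5748, -14.6097, -1.7719, 2.0150)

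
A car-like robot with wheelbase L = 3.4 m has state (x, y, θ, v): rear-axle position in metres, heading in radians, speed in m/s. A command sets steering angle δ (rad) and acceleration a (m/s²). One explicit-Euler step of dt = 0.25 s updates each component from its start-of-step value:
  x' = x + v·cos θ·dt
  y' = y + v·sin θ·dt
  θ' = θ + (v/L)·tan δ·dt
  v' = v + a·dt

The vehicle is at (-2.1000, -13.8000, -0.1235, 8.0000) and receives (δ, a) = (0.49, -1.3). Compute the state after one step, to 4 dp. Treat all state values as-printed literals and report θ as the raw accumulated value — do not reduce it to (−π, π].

x' = -2.1000 + 8.0000·cos(-0.1235)·0.25 = -0.1152
y' = -13.8000 + 8.0000·sin(-0.1235)·0.25 = -14.0464
θ' = -0.1235 + (8.0000/3.4)·tan(0.49)·0.25 = 0.1903
v' = 8.0000 − 1.3000·0.25 = 7.6750

(-0.1152, -14.0464, 0.1903, 7.6750)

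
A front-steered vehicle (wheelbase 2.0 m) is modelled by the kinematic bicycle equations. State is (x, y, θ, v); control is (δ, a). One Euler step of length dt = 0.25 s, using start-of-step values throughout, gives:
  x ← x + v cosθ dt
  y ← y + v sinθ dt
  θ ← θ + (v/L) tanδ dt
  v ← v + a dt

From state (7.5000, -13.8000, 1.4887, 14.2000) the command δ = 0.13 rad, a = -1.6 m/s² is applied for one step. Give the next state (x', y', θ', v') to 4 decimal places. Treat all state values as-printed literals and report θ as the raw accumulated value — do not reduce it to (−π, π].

x' = 7.5000 + 14.2000·cos(1.4887)·0.25 = 7.7911
y' = -13.8000 + 14.2000·sin(1.4887)·0.25 = -10.2620
θ' = 1.4887 + (14.2000/2.0)·tan(0.13)·0.25 = 1.7208
v' = 14.2000 − 1.6000·0.25 = 13.8000

(7.7911, -10.2620, 1.7208, 13.8000)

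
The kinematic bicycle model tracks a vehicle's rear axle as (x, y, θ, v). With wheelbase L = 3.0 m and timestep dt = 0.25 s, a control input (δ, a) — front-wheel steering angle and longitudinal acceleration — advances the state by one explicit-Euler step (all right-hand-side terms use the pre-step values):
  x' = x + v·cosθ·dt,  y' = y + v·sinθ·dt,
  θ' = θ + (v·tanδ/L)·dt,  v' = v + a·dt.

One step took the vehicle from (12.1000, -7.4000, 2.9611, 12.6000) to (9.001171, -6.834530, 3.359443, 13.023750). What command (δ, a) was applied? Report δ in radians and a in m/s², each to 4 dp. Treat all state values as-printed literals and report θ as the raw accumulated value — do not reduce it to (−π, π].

δ = 0.3626, a = 1.6950

a = (v'−v)/dt = (0.423750)/0.25 = 1.6950
Δθ = θ'−θ = 0.398343;  (v·dt/L) = 12.6000·0.25/3.0 = 1.050000
tan δ = Δθ·L/(v·dt) = 0.379374  →  δ = 0.3626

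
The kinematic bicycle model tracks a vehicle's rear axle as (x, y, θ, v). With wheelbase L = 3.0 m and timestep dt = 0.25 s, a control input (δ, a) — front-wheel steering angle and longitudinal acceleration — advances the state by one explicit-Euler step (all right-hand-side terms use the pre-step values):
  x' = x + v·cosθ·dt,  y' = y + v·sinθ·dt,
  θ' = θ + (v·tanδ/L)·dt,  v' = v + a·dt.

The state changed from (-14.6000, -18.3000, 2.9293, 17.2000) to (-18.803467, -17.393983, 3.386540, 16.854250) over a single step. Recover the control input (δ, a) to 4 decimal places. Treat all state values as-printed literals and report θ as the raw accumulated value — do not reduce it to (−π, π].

δ = 0.3088, a = -1.3830

a = (v'−v)/dt = (-0.345750)/0.25 = -1.3830
Δθ = θ'−θ = 0.457240;  (v·dt/L) = 17.2000·0.25/3.0 = 1.433333
tan δ = Δθ·L/(v·dt) = 0.319005  →  δ = 0.3088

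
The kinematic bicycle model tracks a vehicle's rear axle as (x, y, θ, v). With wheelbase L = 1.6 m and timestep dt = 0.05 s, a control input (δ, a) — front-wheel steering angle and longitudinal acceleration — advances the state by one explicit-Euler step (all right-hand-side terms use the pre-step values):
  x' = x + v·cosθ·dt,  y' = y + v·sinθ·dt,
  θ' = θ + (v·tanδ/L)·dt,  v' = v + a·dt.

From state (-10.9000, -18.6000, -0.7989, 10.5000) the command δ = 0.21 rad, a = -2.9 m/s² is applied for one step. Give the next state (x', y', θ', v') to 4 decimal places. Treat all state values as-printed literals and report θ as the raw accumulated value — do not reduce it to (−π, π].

(-10.5338, -18.9762, -0.7290, 10.3550)

x' = -10.9000 + 10.5000·cos(-0.7989)·0.05 = -10.5338
y' = -18.6000 + 10.5000·sin(-0.7989)·0.05 = -18.9762
θ' = -0.7989 + (10.5000/1.6)·tan(0.21)·0.05 = -0.7290
v' = 10.5000 − 2.9000·0.05 = 10.3550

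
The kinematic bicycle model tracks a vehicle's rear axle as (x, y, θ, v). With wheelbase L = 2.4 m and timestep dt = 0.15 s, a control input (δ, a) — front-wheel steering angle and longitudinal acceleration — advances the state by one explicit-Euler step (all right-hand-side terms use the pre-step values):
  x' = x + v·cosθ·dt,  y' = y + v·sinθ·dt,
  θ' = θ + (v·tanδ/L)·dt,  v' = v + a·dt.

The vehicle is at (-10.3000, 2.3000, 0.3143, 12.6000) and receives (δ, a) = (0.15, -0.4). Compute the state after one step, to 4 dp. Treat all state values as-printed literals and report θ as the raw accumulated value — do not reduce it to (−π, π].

(-8.5026, 2.8843, 0.4333, 12.5400)

x' = -10.3000 + 12.6000·cos(0.3143)·0.15 = -8.5026
y' = 2.3000 + 12.6000·sin(0.3143)·0.15 = 2.8843
θ' = 0.3143 + (12.6000/2.4)·tan(0.15)·0.15 = 0.4333
v' = 12.6000 − 0.4000·0.15 = 12.5400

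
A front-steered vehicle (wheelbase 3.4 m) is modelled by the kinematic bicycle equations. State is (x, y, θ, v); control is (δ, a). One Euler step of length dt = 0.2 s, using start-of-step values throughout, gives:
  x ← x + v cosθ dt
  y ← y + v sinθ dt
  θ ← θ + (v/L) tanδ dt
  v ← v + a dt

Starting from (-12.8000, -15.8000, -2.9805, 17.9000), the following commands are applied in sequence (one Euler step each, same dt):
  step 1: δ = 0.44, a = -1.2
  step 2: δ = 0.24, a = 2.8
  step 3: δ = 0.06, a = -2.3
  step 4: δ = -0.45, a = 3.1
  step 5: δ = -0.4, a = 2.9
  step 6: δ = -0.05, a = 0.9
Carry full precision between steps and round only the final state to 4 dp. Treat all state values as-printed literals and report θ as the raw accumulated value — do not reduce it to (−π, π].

after step 1 (δ=0.44, a=-1.2): (-16.333648, -16.374221, -2.484796, 17.660000)
after step 2 (δ=0.24, a=2.8): (-19.130823, -18.530801, -2.230578, 18.220000)
after step 3 (δ=0.06, a=-2.3): (-21.364393, -21.410019, -2.166195, 17.760000)
after step 4 (δ=-0.45, a=3.1): (-23.356493, -24.350808, -2.670846, 18.380000)
after step 5 (δ=-0.4, a=2.9): (-26.632654, -26.018066, -3.127960, 18.960000)
after step 6 (δ=-0.05, a=0.9): (-30.424302, -26.069761, -3.183771, 19.140000)

(-30.4243, -26.0698, -3.1838, 19.1400)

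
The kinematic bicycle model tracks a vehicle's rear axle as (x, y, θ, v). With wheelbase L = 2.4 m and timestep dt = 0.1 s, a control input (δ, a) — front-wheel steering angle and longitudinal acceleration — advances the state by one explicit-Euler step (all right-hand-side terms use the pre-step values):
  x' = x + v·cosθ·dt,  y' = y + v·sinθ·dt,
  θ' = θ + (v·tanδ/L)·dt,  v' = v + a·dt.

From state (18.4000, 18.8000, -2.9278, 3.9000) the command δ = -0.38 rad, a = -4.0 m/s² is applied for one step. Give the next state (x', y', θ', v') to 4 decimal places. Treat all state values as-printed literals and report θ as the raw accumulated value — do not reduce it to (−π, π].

x' = 18.4000 + 3.9000·cos(-2.9278)·0.1 = 18.0189
y' = 18.8000 + 3.9000·sin(-2.9278)·0.1 = 18.7173
θ' = -2.9278 + (3.9000/2.4)·tan(-0.38)·0.1 = -2.9927
v' = 3.9000 − 4.0000·0.1 = 3.5000

(18.0189, 18.7173, -2.9927, 3.5000)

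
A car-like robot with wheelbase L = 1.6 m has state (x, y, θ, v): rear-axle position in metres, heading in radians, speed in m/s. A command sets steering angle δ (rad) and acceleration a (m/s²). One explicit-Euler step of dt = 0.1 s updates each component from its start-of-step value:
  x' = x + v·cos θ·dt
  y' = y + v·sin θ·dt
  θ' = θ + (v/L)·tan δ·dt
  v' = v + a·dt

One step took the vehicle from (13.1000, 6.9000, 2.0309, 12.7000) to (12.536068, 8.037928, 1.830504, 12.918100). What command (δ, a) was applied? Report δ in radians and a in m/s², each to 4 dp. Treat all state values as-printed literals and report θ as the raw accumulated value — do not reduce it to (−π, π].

a = (v'−v)/dt = (0.218100)/0.1 = 2.1810
Δθ = θ'−θ = -0.200396;  (v·dt/L) = 12.7000·0.1/1.6 = 0.793750
tan δ = Δθ·L/(v·dt) = -0.252467  →  δ = -0.2473

δ = -0.2473, a = 2.1810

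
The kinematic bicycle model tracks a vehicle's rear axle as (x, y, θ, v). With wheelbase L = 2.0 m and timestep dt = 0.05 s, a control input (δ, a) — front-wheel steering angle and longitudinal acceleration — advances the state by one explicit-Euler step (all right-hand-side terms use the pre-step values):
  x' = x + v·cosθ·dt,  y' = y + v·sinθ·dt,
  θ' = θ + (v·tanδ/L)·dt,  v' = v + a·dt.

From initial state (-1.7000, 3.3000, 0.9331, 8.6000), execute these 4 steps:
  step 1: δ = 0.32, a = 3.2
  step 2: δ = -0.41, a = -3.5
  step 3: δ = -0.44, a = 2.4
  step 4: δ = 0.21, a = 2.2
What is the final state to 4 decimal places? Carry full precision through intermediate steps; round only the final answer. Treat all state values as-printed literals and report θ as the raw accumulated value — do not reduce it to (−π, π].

(-0.6445, 4.6684, 0.8545, 8.8150)

after step 1 (δ=0.32, a=3.2): (-1.444001, 3.645492, 1.004349, 8.760000)
after step 2 (δ=-0.41, a=-3.5): (-1.208954, 4.015082, 0.909164, 8.585000)
after step 3 (δ=-0.44, a=2.4): (-0.945220, 4.353756, 0.808123, 8.705000)
after step 4 (δ=0.21, a=2.2): (-0.644525, 4.668438, 0.854508, 8.815000)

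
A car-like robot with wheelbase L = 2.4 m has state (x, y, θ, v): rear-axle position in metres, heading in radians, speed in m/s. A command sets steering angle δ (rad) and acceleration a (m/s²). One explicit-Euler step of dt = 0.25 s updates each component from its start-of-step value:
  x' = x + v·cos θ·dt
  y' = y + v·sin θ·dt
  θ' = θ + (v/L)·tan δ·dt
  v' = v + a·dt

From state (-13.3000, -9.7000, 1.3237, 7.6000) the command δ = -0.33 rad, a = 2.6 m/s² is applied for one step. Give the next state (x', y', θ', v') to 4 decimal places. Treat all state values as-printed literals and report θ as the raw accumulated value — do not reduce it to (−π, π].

x' = -13.3000 + 7.6000·cos(1.3237)·0.25 = -12.8353
y' = -9.7000 + 7.6000·sin(1.3237)·0.25 = -7.8577
θ' = 1.3237 + (7.6000/2.4)·tan(-0.33)·0.25 = 1.0525
v' = 7.6000 + 2.6000·0.25 = 8.2500

(-12.8353, -7.8577, 1.0525, 8.2500)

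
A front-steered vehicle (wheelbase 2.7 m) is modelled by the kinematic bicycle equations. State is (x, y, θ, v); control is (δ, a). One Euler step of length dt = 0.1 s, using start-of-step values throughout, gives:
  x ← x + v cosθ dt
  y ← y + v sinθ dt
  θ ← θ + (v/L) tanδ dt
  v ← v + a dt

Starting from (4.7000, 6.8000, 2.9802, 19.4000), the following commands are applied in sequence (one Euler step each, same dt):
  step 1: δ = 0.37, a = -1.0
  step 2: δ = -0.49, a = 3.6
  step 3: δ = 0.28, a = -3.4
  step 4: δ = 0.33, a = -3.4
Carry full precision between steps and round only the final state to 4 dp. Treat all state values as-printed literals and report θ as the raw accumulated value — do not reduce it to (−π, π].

(-2.9585, 7.5043, 3.3321, 18.9800)

after step 1 (δ=0.37, a=-1.0): (2.785211, 7.111744, 3.258887, 19.300000)
after step 2 (δ=-0.49, a=3.6): (0.868473, 6.885885, 2.877613, 19.660000)
after step 3 (δ=0.28, a=-3.4): (-1.029424, 7.398862, 3.086995, 19.320000)
after step 4 (δ=0.33, a=-3.4): (-2.958545, 7.504292, 3.332091, 18.980000)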